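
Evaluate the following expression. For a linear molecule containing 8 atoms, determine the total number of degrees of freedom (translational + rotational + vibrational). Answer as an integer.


Step 1: Translational DOF = 3
Step 2: Rotational DOF (linear) = 2
Step 3: Vibrational DOF = 3*8 - 5 = 19
Step 4: Total = 3 + 2 + 19 = 24

24


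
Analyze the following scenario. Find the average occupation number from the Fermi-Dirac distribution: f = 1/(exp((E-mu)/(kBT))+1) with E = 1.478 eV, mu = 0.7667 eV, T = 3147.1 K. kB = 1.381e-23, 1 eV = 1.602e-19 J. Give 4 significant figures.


Step 1: (E - mu) = 1.478 - 0.7667 = 0.7113 eV
Step 2: Convert: (E-mu)*eV = 1.14e-19 J
Step 3: x = (E-mu)*eV/(kB*T) = 2.622
Step 4: f = 1/(exp(2.622)+1) = 0.06774

0.06774


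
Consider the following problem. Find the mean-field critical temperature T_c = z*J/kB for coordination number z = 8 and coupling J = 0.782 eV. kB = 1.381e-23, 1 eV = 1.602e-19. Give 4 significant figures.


Step 1: z*J = 8*0.782 = 6.256 eV
Step 2: Convert to Joules: 6.256*1.602e-19 = 1.002e-18 J
Step 3: T_c = 1.002e-18 / 1.381e-23 = 7.257e+04 K

7.257e+04


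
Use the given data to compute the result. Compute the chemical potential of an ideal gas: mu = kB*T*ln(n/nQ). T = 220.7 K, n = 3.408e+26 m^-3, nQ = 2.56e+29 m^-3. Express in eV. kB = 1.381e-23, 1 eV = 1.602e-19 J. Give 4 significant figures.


Step 1: n/nQ = 3.408e+26/2.56e+29 = 0.001331
Step 2: ln(n/nQ) = -6.622
Step 3: mu = kB*T*ln(n/nQ) = 3.048e-21*-6.622 = -2.018e-20 J
Step 4: Convert to eV: -2.018e-20/1.602e-19 = -0.126 eV

-0.126


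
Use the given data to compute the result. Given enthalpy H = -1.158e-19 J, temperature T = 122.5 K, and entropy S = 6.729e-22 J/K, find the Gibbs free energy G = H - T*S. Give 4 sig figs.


Step 1: T*S = 122.5 * 6.729e-22 = 8.243e-20 J
Step 2: G = H - T*S = -1.158e-19 - 8.243e-20
Step 3: G = -1.982e-19 J

-1.982e-19


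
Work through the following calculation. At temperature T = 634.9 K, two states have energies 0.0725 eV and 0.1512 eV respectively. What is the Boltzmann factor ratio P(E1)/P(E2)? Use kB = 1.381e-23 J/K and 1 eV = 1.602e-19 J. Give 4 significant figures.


Step 1: Compute energy difference dE = E1 - E2 = 0.0725 - 0.1512 = -0.0787 eV
Step 2: Convert to Joules: dE_J = -0.0787 * 1.602e-19 = -1.261e-20 J
Step 3: Compute exponent = -dE_J / (kB * T) = -(-1.261e-20) / (1.381e-23 * 634.9) = 1.438
Step 4: P(E1)/P(E2) = exp(1.438) = 4.212

4.212


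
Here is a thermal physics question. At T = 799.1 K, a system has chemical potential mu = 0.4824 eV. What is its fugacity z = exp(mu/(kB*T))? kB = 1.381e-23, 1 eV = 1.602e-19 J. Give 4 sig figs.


Step 1: Convert mu to Joules: 0.4824*1.602e-19 = 7.728e-20 J
Step 2: kB*T = 1.381e-23*799.1 = 1.104e-20 J
Step 3: mu/(kB*T) = 7.003
Step 4: z = exp(7.003) = 1100

1100


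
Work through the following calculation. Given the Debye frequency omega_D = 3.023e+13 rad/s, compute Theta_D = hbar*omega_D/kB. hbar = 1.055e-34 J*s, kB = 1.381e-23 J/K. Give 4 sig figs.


Step 1: hbar*omega_D = 1.055e-34 * 3.023e+13 = 3.189e-21 J
Step 2: Theta_D = 3.189e-21 / 1.381e-23
Step 3: Theta_D = 230.9 K

230.9


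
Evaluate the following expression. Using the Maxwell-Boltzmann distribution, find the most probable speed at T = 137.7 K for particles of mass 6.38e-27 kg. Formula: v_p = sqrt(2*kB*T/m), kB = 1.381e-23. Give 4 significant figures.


Step 1: Numerator = 2*kB*T = 2*1.381e-23*137.7 = 3.803e-21
Step 2: Ratio = 3.803e-21 / 6.38e-27 = 5.961e+05
Step 3: v_p = sqrt(5.961e+05) = 772.1 m/s

772.1


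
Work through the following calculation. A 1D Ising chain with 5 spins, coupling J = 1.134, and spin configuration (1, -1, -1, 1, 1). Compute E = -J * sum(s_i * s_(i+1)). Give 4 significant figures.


Step 1: Nearest-neighbor products: -1, 1, -1, 1
Step 2: Sum of products = 0
Step 3: E = -1.134 * 0 = 0

0


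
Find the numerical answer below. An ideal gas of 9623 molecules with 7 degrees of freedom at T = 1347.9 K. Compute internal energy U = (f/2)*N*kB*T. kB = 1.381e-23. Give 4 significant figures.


Step 1: f/2 = 7/2 = 3.5
Step 2: N*kB*T = 9623*1.381e-23*1347.9 = 1.791e-16
Step 3: U = 3.5 * 1.791e-16 = 6.269e-16 J

6.269e-16


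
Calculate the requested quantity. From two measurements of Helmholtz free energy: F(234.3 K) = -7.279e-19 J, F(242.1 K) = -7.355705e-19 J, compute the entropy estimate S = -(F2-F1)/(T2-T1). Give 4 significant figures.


Step 1: dF = F2 - F1 = -7.355705e-19 - (-7.279e-19) = -7.6705e-21 J
Step 2: dT = T2 - T1 = 242.1 - 234.3 = 7.8 K
Step 3: S = -dF/dT = -(-7.6705e-21)/7.8 = 9.834e-22 J/K

9.834e-22


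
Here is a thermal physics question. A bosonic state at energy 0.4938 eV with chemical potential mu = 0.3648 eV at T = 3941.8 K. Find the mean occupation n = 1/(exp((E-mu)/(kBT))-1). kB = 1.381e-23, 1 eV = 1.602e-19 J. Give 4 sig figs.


Step 1: (E - mu) = 0.129 eV
Step 2: x = (E-mu)*eV/(kB*T) = 0.129*1.602e-19/(1.381e-23*3941.8) = 0.3796
Step 3: exp(x) = 1.462
Step 4: n = 1/(exp(x)-1) = 2.166

2.166


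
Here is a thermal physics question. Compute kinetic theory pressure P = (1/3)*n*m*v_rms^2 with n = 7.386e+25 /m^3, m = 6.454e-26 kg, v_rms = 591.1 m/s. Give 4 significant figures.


Step 1: v_rms^2 = 591.1^2 = 3.494e+05
Step 2: n*m = 7.386e+25*6.454e-26 = 4.767
Step 3: P = (1/3)*4.767*3.494e+05 = 5.552e+05 Pa

5.552e+05


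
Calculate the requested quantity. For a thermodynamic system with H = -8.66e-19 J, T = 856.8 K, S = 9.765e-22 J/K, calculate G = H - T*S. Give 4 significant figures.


Step 1: T*S = 856.8 * 9.765e-22 = 8.367e-19 J
Step 2: G = H - T*S = -8.66e-19 - 8.367e-19
Step 3: G = -1.703e-18 J

-1.703e-18


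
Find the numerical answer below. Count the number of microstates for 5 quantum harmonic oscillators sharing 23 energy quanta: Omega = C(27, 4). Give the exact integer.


Step 1: Use binomial coefficient C(27, 4)
Step 2: Numerator = 27! / 23!
Step 3: Denominator = 4!
Step 4: Omega = 17550

17550


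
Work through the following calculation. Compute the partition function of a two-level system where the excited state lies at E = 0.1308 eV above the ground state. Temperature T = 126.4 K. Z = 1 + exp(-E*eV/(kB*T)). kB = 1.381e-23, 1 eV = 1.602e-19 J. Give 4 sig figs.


Step 1: Compute beta*E = E*eV/(kB*T) = 0.1308*1.602e-19/(1.381e-23*126.4) = 12
Step 2: exp(-beta*E) = exp(-12) = 6.119e-06
Step 3: Z = 1 + 6.119e-06 = 1

1


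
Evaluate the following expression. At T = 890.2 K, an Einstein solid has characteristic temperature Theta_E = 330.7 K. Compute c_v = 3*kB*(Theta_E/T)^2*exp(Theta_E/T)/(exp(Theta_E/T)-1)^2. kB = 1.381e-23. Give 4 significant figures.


Step 1: x = Theta_E/T = 330.7/890.2 = 0.3715
Step 2: x^2 = 0.138
Step 3: exp(x) = 1.45
Step 4: c_v = 3*1.381e-23*0.138*1.45/(1.45-1)^2 = 4.096e-23

4.096e-23


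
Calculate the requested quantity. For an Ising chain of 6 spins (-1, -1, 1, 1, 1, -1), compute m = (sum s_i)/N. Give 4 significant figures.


Step 1: Count up spins (+1): 3, down spins (-1): 3
Step 2: Total magnetization M = 3 - 3 = 0
Step 3: m = M/N = 0/6 = 0

0


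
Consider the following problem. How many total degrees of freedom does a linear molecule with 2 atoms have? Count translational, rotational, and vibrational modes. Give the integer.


Step 1: Translational DOF = 3
Step 2: Rotational DOF (linear) = 2
Step 3: Vibrational DOF = 3*2 - 5 = 1
Step 4: Total = 3 + 2 + 1 = 6

6


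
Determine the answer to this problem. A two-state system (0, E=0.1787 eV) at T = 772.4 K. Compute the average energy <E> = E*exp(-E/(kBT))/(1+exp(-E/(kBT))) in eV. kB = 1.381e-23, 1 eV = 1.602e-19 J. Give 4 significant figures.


Step 1: beta*E = 0.1787*1.602e-19/(1.381e-23*772.4) = 2.684
Step 2: exp(-beta*E) = 0.0683
Step 3: <E> = 0.1787*0.0683/(1+0.0683) = 0.01143 eV

0.01143


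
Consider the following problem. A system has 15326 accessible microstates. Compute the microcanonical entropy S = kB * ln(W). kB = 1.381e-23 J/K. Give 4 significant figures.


Step 1: ln(W) = ln(15326) = 9.637
Step 2: S = kB * ln(W) = 1.381e-23 * 9.637
Step 3: S = 1.331e-22 J/K

1.331e-22


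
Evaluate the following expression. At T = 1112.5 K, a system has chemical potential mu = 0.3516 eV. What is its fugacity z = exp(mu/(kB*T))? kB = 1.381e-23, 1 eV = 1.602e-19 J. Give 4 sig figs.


Step 1: Convert mu to Joules: 0.3516*1.602e-19 = 5.633e-20 J
Step 2: kB*T = 1.381e-23*1112.5 = 1.536e-20 J
Step 3: mu/(kB*T) = 3.666
Step 4: z = exp(3.666) = 39.1

39.1


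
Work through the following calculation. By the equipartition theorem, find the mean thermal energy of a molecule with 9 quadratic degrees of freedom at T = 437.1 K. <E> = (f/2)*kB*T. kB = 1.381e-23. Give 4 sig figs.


Step 1: f/2 = 9/2 = 4.5
Step 2: kB*T = 1.381e-23 * 437.1 = 6.036e-21
Step 3: <E> = 4.5 * 6.036e-21 = 2.716e-20 J

2.716e-20


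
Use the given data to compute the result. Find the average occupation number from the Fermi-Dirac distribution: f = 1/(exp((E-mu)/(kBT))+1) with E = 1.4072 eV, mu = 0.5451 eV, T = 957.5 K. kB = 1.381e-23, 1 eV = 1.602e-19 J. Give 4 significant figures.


Step 1: (E - mu) = 1.4072 - 0.5451 = 0.8621 eV
Step 2: Convert: (E-mu)*eV = 1.381e-19 J
Step 3: x = (E-mu)*eV/(kB*T) = 10.44
Step 4: f = 1/(exp(10.44)+1) = 2.911e-05

2.911e-05


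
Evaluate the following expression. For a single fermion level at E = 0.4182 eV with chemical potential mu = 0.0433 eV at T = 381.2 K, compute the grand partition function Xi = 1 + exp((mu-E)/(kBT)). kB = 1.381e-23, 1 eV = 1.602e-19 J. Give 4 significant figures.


Step 1: (mu - E) = 0.0433 - 0.4182 = -0.3749 eV
Step 2: x = (mu-E)*eV/(kB*T) = -0.3749*1.602e-19/(1.381e-23*381.2) = -11.41
Step 3: exp(x) = 1.11e-05
Step 4: Xi = 1 + 1.11e-05 = 1

1


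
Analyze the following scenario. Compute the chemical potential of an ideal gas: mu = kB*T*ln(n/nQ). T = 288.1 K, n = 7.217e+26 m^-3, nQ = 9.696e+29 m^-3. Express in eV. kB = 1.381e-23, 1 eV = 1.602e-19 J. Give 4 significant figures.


Step 1: n/nQ = 7.217e+26/9.696e+29 = 0.0007443
Step 2: ln(n/nQ) = -7.203
Step 3: mu = kB*T*ln(n/nQ) = 3.979e-21*-7.203 = -2.866e-20 J
Step 4: Convert to eV: -2.866e-20/1.602e-19 = -0.1789 eV

-0.1789


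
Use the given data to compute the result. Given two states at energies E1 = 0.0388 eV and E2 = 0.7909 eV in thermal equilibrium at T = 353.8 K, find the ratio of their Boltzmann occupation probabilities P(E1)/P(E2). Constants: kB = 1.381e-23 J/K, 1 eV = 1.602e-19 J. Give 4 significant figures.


Step 1: Compute energy difference dE = E1 - E2 = 0.0388 - 0.7909 = -0.7521 eV
Step 2: Convert to Joules: dE_J = -0.7521 * 1.602e-19 = -1.205e-19 J
Step 3: Compute exponent = -dE_J / (kB * T) = -(-1.205e-19) / (1.381e-23 * 353.8) = 24.66
Step 4: P(E1)/P(E2) = exp(24.66) = 5.123e+10

5.123e+10


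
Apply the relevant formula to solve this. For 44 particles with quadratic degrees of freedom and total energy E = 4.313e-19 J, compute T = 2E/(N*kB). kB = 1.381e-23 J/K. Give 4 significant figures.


Step 1: Numerator = 2*E = 2*4.313e-19 = 8.626e-19 J
Step 2: Denominator = N*kB = 44*1.381e-23 = 6.076e-22
Step 3: T = 8.626e-19 / 6.076e-22 = 1420 K

1420


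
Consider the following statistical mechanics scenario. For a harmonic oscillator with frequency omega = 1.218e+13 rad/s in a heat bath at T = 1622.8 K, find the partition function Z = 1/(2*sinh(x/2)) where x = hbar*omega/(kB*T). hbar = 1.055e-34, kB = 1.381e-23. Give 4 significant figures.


Step 1: Compute x = hbar*omega/(kB*T) = 1.055e-34*1.218e+13/(1.381e-23*1622.8) = 0.05734
Step 2: x/2 = 0.02867
Step 3: sinh(x/2) = 0.02867
Step 4: Z = 1/(2*0.02867) = 17.44

17.44


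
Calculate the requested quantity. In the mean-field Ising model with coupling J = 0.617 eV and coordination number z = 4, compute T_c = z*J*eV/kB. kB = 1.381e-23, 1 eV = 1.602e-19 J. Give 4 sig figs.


Step 1: z*J = 4*0.617 = 2.468 eV
Step 2: Convert to Joules: 2.468*1.602e-19 = 3.954e-19 J
Step 3: T_c = 3.954e-19 / 1.381e-23 = 2.863e+04 K

2.863e+04


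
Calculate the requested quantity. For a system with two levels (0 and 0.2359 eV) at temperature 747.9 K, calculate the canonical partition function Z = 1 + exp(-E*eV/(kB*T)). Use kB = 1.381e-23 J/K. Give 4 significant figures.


Step 1: Compute beta*E = E*eV/(kB*T) = 0.2359*1.602e-19/(1.381e-23*747.9) = 3.659
Step 2: exp(-beta*E) = exp(-3.659) = 0.02576
Step 3: Z = 1 + 0.02576 = 1.026

1.026


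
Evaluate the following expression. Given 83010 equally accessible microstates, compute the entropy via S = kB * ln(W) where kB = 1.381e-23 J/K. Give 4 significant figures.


Step 1: ln(W) = ln(83010) = 11.33
Step 2: S = kB * ln(W) = 1.381e-23 * 11.33
Step 3: S = 1.564e-22 J/K

1.564e-22


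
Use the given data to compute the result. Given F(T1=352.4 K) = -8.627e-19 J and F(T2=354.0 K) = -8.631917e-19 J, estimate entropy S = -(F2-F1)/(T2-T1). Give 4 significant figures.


Step 1: dF = F2 - F1 = -8.631917e-19 - (-8.627e-19) = -4.917e-22 J
Step 2: dT = T2 - T1 = 354.0 - 352.4 = 1.6 K
Step 3: S = -dF/dT = -(-4.917e-22)/1.6 = 3.073e-22 J/K

3.073e-22


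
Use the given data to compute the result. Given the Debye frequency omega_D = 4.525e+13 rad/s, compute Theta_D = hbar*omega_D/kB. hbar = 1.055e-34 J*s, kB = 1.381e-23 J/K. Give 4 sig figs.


Step 1: hbar*omega_D = 1.055e-34 * 4.525e+13 = 4.774e-21 J
Step 2: Theta_D = 4.774e-21 / 1.381e-23
Step 3: Theta_D = 345.7 K

345.7


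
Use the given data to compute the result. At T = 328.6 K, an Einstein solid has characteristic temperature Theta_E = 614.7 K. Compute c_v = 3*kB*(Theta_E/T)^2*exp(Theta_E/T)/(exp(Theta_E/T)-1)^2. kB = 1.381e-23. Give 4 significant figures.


Step 1: x = Theta_E/T = 614.7/328.6 = 1.871
Step 2: x^2 = 3.499
Step 3: exp(x) = 6.493
Step 4: c_v = 3*1.381e-23*3.499*6.493/(6.493-1)^2 = 3.12e-23

3.12e-23


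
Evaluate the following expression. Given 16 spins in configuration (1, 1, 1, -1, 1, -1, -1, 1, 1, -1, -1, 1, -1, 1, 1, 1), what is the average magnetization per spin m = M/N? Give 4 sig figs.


Step 1: Count up spins (+1): 10, down spins (-1): 6
Step 2: Total magnetization M = 10 - 6 = 4
Step 3: m = M/N = 4/16 = 0.25

0.25


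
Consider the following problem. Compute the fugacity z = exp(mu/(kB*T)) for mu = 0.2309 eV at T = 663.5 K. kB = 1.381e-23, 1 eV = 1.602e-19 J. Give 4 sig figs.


Step 1: Convert mu to Joules: 0.2309*1.602e-19 = 3.699e-20 J
Step 2: kB*T = 1.381e-23*663.5 = 9.163e-21 J
Step 3: mu/(kB*T) = 4.037
Step 4: z = exp(4.037) = 56.65

56.65


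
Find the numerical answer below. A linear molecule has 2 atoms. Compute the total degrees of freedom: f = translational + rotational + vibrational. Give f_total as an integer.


Step 1: Translational DOF = 3
Step 2: Rotational DOF (linear) = 2
Step 3: Vibrational DOF = 3*2 - 5 = 1
Step 4: Total = 3 + 2 + 1 = 6

6


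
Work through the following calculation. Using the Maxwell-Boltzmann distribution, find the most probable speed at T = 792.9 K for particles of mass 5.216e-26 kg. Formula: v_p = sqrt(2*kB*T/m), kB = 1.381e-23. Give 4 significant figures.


Step 1: Numerator = 2*kB*T = 2*1.381e-23*792.9 = 2.19e-20
Step 2: Ratio = 2.19e-20 / 5.216e-26 = 4.199e+05
Step 3: v_p = sqrt(4.199e+05) = 648 m/s

648


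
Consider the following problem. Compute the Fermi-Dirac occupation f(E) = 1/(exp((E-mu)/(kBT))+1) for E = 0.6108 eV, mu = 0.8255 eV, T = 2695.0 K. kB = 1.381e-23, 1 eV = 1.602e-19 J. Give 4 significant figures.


Step 1: (E - mu) = 0.6108 - 0.8255 = -0.2147 eV
Step 2: Convert: (E-mu)*eV = -3.439e-20 J
Step 3: x = (E-mu)*eV/(kB*T) = -0.9241
Step 4: f = 1/(exp(-0.9241)+1) = 0.7159

0.7159


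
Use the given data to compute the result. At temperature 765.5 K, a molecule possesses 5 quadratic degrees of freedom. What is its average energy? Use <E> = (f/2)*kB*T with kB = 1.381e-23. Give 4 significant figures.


Step 1: f/2 = 5/2 = 2.5
Step 2: kB*T = 1.381e-23 * 765.5 = 1.057e-20
Step 3: <E> = 2.5 * 1.057e-20 = 2.643e-20 J

2.643e-20


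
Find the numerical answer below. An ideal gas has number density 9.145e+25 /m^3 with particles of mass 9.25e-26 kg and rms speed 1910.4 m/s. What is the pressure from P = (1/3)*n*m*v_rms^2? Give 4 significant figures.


Step 1: v_rms^2 = 1910.4^2 = 3.65e+06
Step 2: n*m = 9.145e+25*9.25e-26 = 8.459
Step 3: P = (1/3)*8.459*3.65e+06 = 1.029e+07 Pa

1.029e+07


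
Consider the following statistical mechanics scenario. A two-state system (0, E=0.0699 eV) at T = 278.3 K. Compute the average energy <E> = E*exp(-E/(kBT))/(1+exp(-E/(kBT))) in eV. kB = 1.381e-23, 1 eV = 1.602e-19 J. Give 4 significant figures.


Step 1: beta*E = 0.0699*1.602e-19/(1.381e-23*278.3) = 2.914
Step 2: exp(-beta*E) = 0.05428
Step 3: <E> = 0.0699*0.05428/(1+0.05428) = 0.003599 eV

0.003599


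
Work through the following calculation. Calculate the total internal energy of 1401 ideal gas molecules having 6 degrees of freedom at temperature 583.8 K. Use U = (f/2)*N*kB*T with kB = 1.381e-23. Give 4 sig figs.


Step 1: f/2 = 6/2 = 3.0
Step 2: N*kB*T = 1401*1.381e-23*583.8 = 1.13e-17
Step 3: U = 3.0 * 1.13e-17 = 3.389e-17 J

3.389e-17


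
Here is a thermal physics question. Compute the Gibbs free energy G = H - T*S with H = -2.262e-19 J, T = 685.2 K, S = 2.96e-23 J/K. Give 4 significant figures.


Step 1: T*S = 685.2 * 2.96e-23 = 2.028e-20 J
Step 2: G = H - T*S = -2.262e-19 - 2.028e-20
Step 3: G = -2.465e-19 J

-2.465e-19


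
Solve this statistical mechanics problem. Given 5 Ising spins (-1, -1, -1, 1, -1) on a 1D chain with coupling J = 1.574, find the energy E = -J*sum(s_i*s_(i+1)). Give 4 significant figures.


Step 1: Nearest-neighbor products: 1, 1, -1, -1
Step 2: Sum of products = 0
Step 3: E = -1.574 * 0 = 0

0


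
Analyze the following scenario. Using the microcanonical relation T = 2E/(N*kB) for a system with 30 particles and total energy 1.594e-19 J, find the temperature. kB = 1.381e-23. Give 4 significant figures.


Step 1: Numerator = 2*E = 2*1.594e-19 = 3.188e-19 J
Step 2: Denominator = N*kB = 30*1.381e-23 = 4.143e-22
Step 3: T = 3.188e-19 / 4.143e-22 = 769.5 K

769.5


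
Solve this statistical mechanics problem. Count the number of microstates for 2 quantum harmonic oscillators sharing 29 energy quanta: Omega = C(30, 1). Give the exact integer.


Step 1: Use binomial coefficient C(30, 1)
Step 2: Numerator = 30! / 29!
Step 3: Denominator = 1!
Step 4: Omega = 30

30


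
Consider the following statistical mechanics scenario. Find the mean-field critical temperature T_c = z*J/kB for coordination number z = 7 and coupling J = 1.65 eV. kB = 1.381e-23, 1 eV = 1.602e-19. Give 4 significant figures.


Step 1: z*J = 7*1.65 = 11.55 eV
Step 2: Convert to Joules: 11.55*1.602e-19 = 1.85e-18 J
Step 3: T_c = 1.85e-18 / 1.381e-23 = 1.34e+05 K

1.34e+05


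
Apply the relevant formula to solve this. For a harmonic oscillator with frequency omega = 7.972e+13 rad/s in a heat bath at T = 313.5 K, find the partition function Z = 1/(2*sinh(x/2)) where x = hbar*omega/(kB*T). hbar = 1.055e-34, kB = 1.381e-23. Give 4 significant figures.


Step 1: Compute x = hbar*omega/(kB*T) = 1.055e-34*7.972e+13/(1.381e-23*313.5) = 1.943
Step 2: x/2 = 0.9713
Step 3: sinh(x/2) = 1.131
Step 4: Z = 1/(2*1.131) = 0.4419

0.4419


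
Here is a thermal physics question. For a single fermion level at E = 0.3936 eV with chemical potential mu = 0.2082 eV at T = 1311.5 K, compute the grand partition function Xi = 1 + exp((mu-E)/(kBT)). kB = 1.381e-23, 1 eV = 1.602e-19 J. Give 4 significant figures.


Step 1: (mu - E) = 0.2082 - 0.3936 = -0.1854 eV
Step 2: x = (mu-E)*eV/(kB*T) = -0.1854*1.602e-19/(1.381e-23*1311.5) = -1.64
Step 3: exp(x) = 0.194
Step 4: Xi = 1 + 0.194 = 1.194

1.194


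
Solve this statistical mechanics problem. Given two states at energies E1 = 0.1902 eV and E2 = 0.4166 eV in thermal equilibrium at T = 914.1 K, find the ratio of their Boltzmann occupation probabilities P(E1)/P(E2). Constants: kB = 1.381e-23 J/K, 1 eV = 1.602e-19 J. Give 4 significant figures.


Step 1: Compute energy difference dE = E1 - E2 = 0.1902 - 0.4166 = -0.2264 eV
Step 2: Convert to Joules: dE_J = -0.2264 * 1.602e-19 = -3.627e-20 J
Step 3: Compute exponent = -dE_J / (kB * T) = -(-3.627e-20) / (1.381e-23 * 914.1) = 2.873
Step 4: P(E1)/P(E2) = exp(2.873) = 17.69

17.69


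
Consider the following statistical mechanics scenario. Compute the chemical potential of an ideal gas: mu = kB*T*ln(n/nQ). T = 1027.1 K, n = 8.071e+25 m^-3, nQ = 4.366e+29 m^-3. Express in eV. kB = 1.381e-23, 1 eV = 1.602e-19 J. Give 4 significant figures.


Step 1: n/nQ = 8.071e+25/4.366e+29 = 0.0001849
Step 2: ln(n/nQ) = -8.596
Step 3: mu = kB*T*ln(n/nQ) = 1.418e-20*-8.596 = -1.219e-19 J
Step 4: Convert to eV: -1.219e-19/1.602e-19 = -0.7611 eV

-0.7611


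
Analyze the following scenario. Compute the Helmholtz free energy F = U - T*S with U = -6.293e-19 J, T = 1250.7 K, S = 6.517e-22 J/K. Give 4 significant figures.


Step 1: T*S = 1250.7 * 6.517e-22 = 8.151e-19 J
Step 2: F = U - T*S = -6.293e-19 - 8.151e-19
Step 3: F = -1.444e-18 J

-1.444e-18


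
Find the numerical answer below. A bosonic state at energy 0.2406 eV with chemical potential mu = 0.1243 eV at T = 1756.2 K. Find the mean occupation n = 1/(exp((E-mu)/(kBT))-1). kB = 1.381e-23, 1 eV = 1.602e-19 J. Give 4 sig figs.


Step 1: (E - mu) = 0.1163 eV
Step 2: x = (E-mu)*eV/(kB*T) = 0.1163*1.602e-19/(1.381e-23*1756.2) = 0.7682
Step 3: exp(x) = 2.156
Step 4: n = 1/(exp(x)-1) = 0.8651

0.8651


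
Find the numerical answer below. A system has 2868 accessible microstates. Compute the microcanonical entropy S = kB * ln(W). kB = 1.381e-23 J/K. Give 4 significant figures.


Step 1: ln(W) = ln(2868) = 7.961
Step 2: S = kB * ln(W) = 1.381e-23 * 7.961
Step 3: S = 1.099e-22 J/K

1.099e-22


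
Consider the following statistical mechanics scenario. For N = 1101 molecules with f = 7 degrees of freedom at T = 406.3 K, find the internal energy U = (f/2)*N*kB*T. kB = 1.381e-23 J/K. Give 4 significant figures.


Step 1: f/2 = 7/2 = 3.5
Step 2: N*kB*T = 1101*1.381e-23*406.3 = 6.178e-18
Step 3: U = 3.5 * 6.178e-18 = 2.162e-17 J

2.162e-17


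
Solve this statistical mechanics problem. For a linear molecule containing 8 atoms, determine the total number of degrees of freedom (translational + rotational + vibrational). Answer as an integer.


Step 1: Translational DOF = 3
Step 2: Rotational DOF (linear) = 2
Step 3: Vibrational DOF = 3*8 - 5 = 19
Step 4: Total = 3 + 2 + 19 = 24

24


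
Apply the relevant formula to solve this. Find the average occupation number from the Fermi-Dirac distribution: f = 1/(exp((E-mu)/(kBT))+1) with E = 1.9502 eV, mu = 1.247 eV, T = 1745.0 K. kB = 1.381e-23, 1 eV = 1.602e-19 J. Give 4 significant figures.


Step 1: (E - mu) = 1.9502 - 1.247 = 0.7032 eV
Step 2: Convert: (E-mu)*eV = 1.127e-19 J
Step 3: x = (E-mu)*eV/(kB*T) = 4.675
Step 4: f = 1/(exp(4.675)+1) = 0.009242

0.009242


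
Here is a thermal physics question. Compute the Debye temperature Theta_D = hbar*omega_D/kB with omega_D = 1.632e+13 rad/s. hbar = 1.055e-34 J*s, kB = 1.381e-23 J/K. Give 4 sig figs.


Step 1: hbar*omega_D = 1.055e-34 * 1.632e+13 = 1.722e-21 J
Step 2: Theta_D = 1.722e-21 / 1.381e-23
Step 3: Theta_D = 124.7 K

124.7


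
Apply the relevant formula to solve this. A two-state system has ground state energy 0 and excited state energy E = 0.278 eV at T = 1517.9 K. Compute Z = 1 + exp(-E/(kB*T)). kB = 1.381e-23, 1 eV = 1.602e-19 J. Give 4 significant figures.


Step 1: Compute beta*E = E*eV/(kB*T) = 0.278*1.602e-19/(1.381e-23*1517.9) = 2.125
Step 2: exp(-beta*E) = exp(-2.125) = 0.1195
Step 3: Z = 1 + 0.1195 = 1.119

1.119


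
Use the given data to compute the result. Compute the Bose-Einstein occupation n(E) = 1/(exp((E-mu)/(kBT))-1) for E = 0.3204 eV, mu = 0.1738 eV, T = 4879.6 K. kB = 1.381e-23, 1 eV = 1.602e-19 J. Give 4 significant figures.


Step 1: (E - mu) = 0.1466 eV
Step 2: x = (E-mu)*eV/(kB*T) = 0.1466*1.602e-19/(1.381e-23*4879.6) = 0.3485
Step 3: exp(x) = 1.417
Step 4: n = 1/(exp(x)-1) = 2.398

2.398


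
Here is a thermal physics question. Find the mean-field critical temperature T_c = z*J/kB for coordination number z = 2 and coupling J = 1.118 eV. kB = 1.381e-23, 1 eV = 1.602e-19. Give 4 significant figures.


Step 1: z*J = 2*1.118 = 2.236 eV
Step 2: Convert to Joules: 2.236*1.602e-19 = 3.582e-19 J
Step 3: T_c = 3.582e-19 / 1.381e-23 = 2.594e+04 K

2.594e+04


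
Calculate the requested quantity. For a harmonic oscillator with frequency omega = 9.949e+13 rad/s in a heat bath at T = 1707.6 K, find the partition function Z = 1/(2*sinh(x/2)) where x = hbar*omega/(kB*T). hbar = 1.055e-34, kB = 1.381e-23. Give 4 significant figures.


Step 1: Compute x = hbar*omega/(kB*T) = 1.055e-34*9.949e+13/(1.381e-23*1707.6) = 0.4451
Step 2: x/2 = 0.2225
Step 3: sinh(x/2) = 0.2244
Step 4: Z = 1/(2*0.2244) = 2.228

2.228


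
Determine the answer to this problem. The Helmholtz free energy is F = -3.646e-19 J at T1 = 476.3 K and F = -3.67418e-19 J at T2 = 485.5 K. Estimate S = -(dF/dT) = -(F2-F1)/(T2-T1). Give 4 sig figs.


Step 1: dF = F2 - F1 = -3.67418e-19 - (-3.646e-19) = -2.818e-21 J
Step 2: dT = T2 - T1 = 485.5 - 476.3 = 9.2 K
Step 3: S = -dF/dT = -(-2.818e-21)/9.2 = 3.063e-22 J/K

3.063e-22


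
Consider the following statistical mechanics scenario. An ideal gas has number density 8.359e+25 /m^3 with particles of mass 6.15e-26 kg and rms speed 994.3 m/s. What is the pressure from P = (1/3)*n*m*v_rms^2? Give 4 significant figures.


Step 1: v_rms^2 = 994.3^2 = 9.886e+05
Step 2: n*m = 8.359e+25*6.15e-26 = 5.141
Step 3: P = (1/3)*5.141*9.886e+05 = 1.694e+06 Pa

1.694e+06


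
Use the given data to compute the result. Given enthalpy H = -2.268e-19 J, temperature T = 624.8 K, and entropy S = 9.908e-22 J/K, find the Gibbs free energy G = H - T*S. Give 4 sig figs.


Step 1: T*S = 624.8 * 9.908e-22 = 6.191e-19 J
Step 2: G = H - T*S = -2.268e-19 - 6.191e-19
Step 3: G = -8.459e-19 J

-8.459e-19


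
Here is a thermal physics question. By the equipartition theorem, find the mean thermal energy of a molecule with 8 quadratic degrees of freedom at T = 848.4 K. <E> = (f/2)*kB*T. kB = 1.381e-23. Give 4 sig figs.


Step 1: f/2 = 8/2 = 4
Step 2: kB*T = 1.381e-23 * 848.4 = 1.172e-20
Step 3: <E> = 4 * 1.172e-20 = 4.687e-20 J

4.687e-20


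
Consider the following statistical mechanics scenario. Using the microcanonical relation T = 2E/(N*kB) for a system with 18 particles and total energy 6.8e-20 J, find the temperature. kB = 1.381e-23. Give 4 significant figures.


Step 1: Numerator = 2*E = 2*6.8e-20 = 1.36e-19 J
Step 2: Denominator = N*kB = 18*1.381e-23 = 2.486e-22
Step 3: T = 1.36e-19 / 2.486e-22 = 547.1 K

547.1


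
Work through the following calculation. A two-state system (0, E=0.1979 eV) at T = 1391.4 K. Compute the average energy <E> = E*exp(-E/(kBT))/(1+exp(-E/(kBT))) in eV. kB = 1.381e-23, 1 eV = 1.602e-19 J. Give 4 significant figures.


Step 1: beta*E = 0.1979*1.602e-19/(1.381e-23*1391.4) = 1.65
Step 2: exp(-beta*E) = 0.1921
Step 3: <E> = 0.1979*0.1921/(1+0.1921) = 0.03189 eV

0.03189


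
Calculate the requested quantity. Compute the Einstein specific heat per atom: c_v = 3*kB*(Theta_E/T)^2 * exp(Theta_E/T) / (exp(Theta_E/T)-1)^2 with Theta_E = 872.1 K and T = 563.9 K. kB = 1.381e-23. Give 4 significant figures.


Step 1: x = Theta_E/T = 872.1/563.9 = 1.547
Step 2: x^2 = 2.392
Step 3: exp(x) = 4.695
Step 4: c_v = 3*1.381e-23*2.392*4.695/(4.695-1)^2 = 3.407e-23

3.407e-23


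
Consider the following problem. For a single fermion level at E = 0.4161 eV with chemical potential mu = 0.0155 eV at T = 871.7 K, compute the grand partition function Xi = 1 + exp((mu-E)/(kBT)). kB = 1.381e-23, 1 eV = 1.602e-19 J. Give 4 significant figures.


Step 1: (mu - E) = 0.0155 - 0.4161 = -0.4006 eV
Step 2: x = (mu-E)*eV/(kB*T) = -0.4006*1.602e-19/(1.381e-23*871.7) = -5.331
Step 3: exp(x) = 0.004839
Step 4: Xi = 1 + 0.004839 = 1.005

1.005


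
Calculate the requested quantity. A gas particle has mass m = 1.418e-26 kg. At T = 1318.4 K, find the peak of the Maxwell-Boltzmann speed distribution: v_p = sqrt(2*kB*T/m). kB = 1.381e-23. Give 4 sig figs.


Step 1: Numerator = 2*kB*T = 2*1.381e-23*1318.4 = 3.641e-20
Step 2: Ratio = 3.641e-20 / 1.418e-26 = 2.568e+06
Step 3: v_p = sqrt(2.568e+06) = 1602 m/s

1602


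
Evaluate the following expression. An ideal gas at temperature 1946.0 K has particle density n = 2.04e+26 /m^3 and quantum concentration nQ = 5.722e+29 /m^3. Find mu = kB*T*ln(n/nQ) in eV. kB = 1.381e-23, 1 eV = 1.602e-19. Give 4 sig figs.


Step 1: n/nQ = 2.04e+26/5.722e+29 = 0.0003565
Step 2: ln(n/nQ) = -7.939
Step 3: mu = kB*T*ln(n/nQ) = 2.687e-20*-7.939 = -2.134e-19 J
Step 4: Convert to eV: -2.134e-19/1.602e-19 = -1.332 eV

-1.332


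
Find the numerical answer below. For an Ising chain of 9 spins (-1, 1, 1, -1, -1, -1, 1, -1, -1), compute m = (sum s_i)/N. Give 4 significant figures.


Step 1: Count up spins (+1): 3, down spins (-1): 6
Step 2: Total magnetization M = 3 - 6 = -3
Step 3: m = M/N = -3/9 = -0.3333

-0.3333


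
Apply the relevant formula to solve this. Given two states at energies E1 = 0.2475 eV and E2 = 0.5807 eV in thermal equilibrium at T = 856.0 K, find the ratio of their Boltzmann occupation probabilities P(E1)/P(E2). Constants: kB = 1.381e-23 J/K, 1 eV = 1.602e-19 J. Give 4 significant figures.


Step 1: Compute energy difference dE = E1 - E2 = 0.2475 - 0.5807 = -0.3332 eV
Step 2: Convert to Joules: dE_J = -0.3332 * 1.602e-19 = -5.338e-20 J
Step 3: Compute exponent = -dE_J / (kB * T) = -(-5.338e-20) / (1.381e-23 * 856.0) = 4.515
Step 4: P(E1)/P(E2) = exp(4.515) = 91.42

91.42


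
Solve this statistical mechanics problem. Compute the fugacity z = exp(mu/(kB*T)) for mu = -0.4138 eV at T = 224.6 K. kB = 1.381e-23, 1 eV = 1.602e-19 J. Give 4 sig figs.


Step 1: Convert mu to Joules: -0.4138*1.602e-19 = -6.629e-20 J
Step 2: kB*T = 1.381e-23*224.6 = 3.102e-21 J
Step 3: mu/(kB*T) = -21.37
Step 4: z = exp(-21.37) = 5.226e-10

5.226e-10


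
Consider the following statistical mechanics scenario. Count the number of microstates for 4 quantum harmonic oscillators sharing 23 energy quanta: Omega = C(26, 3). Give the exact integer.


Step 1: Use binomial coefficient C(26, 3)
Step 2: Numerator = 26! / 23!
Step 3: Denominator = 3!
Step 4: Omega = 2600

2600


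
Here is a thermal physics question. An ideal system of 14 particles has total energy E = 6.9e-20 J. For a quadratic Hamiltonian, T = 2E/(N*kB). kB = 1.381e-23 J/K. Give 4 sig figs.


Step 1: Numerator = 2*E = 2*6.9e-20 = 1.38e-19 J
Step 2: Denominator = N*kB = 14*1.381e-23 = 1.933e-22
Step 3: T = 1.38e-19 / 1.933e-22 = 713.8 K

713.8


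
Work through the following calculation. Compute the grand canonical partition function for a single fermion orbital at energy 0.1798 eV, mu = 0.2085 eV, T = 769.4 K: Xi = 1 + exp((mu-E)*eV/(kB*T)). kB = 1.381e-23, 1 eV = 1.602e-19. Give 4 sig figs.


Step 1: (mu - E) = 0.2085 - 0.1798 = 0.0287 eV
Step 2: x = (mu-E)*eV/(kB*T) = 0.0287*1.602e-19/(1.381e-23*769.4) = 0.4327
Step 3: exp(x) = 1.541
Step 4: Xi = 1 + 1.541 = 2.541

2.541


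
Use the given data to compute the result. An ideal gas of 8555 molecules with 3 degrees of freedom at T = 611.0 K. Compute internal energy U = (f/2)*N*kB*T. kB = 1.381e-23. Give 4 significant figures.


Step 1: f/2 = 3/2 = 1.5
Step 2: N*kB*T = 8555*1.381e-23*611.0 = 7.219e-17
Step 3: U = 1.5 * 7.219e-17 = 1.083e-16 J

1.083e-16


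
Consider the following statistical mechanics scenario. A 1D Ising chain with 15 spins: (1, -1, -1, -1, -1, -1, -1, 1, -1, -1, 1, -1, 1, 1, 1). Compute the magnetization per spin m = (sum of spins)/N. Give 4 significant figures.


Step 1: Count up spins (+1): 6, down spins (-1): 9
Step 2: Total magnetization M = 6 - 9 = -3
Step 3: m = M/N = -3/15 = -0.2

-0.2


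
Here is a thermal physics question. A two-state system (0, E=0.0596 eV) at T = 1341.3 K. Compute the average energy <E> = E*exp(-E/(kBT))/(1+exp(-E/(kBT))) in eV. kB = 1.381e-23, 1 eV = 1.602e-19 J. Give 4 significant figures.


Step 1: beta*E = 0.0596*1.602e-19/(1.381e-23*1341.3) = 0.5155
Step 2: exp(-beta*E) = 0.5972
Step 3: <E> = 0.0596*0.5972/(1+0.5972) = 0.02229 eV

0.02229


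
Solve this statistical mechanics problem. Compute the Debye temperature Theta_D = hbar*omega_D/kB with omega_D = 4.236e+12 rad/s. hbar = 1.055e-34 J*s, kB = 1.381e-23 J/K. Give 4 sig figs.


Step 1: hbar*omega_D = 1.055e-34 * 4.236e+12 = 4.469e-22 J
Step 2: Theta_D = 4.469e-22 / 1.381e-23
Step 3: Theta_D = 32.36 K

32.36


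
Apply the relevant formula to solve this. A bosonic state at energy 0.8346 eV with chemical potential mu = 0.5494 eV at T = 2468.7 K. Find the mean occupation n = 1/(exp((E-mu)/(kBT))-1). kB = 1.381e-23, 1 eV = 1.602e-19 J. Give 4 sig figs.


Step 1: (E - mu) = 0.2852 eV
Step 2: x = (E-mu)*eV/(kB*T) = 0.2852*1.602e-19/(1.381e-23*2468.7) = 1.34
Step 3: exp(x) = 3.82
Step 4: n = 1/(exp(x)-1) = 0.3547

0.3547


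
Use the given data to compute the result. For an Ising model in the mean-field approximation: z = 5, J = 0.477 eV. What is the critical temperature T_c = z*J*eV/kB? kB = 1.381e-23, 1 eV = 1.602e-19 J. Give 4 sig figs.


Step 1: z*J = 5*0.477 = 2.385 eV
Step 2: Convert to Joules: 2.385*1.602e-19 = 3.821e-19 J
Step 3: T_c = 3.821e-19 / 1.381e-23 = 2.767e+04 K

2.767e+04


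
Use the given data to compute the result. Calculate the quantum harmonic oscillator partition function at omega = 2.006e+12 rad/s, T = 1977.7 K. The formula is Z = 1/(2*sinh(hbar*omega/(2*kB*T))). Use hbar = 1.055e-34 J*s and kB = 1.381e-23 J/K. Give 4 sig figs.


Step 1: Compute x = hbar*omega/(kB*T) = 1.055e-34*2.006e+12/(1.381e-23*1977.7) = 0.007749
Step 2: x/2 = 0.003874
Step 3: sinh(x/2) = 0.003874
Step 4: Z = 1/(2*0.003874) = 129.1

129.1


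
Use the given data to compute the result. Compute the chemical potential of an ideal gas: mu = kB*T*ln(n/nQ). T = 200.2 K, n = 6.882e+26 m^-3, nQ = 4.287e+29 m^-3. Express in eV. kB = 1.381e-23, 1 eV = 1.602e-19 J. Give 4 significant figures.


Step 1: n/nQ = 6.882e+26/4.287e+29 = 0.001605
Step 2: ln(n/nQ) = -6.434
Step 3: mu = kB*T*ln(n/nQ) = 2.765e-21*-6.434 = -1.779e-20 J
Step 4: Convert to eV: -1.779e-20/1.602e-19 = -0.111 eV

-0.111


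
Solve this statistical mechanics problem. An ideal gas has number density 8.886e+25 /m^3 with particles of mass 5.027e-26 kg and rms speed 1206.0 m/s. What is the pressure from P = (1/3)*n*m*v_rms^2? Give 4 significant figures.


Step 1: v_rms^2 = 1206.0^2 = 1.454e+06
Step 2: n*m = 8.886e+25*5.027e-26 = 4.467
Step 3: P = (1/3)*4.467*1.454e+06 = 2.166e+06 Pa

2.166e+06


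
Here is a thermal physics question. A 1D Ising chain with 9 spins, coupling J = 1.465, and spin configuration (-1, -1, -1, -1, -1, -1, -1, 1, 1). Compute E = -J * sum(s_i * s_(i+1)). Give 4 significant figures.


Step 1: Nearest-neighbor products: 1, 1, 1, 1, 1, 1, -1, 1
Step 2: Sum of products = 6
Step 3: E = -1.465 * 6 = -8.79

-8.79


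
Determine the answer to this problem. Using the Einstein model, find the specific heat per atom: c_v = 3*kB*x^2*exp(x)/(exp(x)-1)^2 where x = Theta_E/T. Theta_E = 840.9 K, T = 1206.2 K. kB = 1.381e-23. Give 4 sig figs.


Step 1: x = Theta_E/T = 840.9/1206.2 = 0.6971
Step 2: x^2 = 0.486
Step 3: exp(x) = 2.008
Step 4: c_v = 3*1.381e-23*0.486*2.008/(2.008-1)^2 = 3.979e-23

3.979e-23


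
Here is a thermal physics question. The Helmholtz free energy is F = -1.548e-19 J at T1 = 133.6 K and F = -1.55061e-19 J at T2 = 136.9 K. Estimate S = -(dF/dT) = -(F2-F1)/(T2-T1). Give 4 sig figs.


Step 1: dF = F2 - F1 = -1.55061e-19 - (-1.548e-19) = -2.61e-22 J
Step 2: dT = T2 - T1 = 136.9 - 133.6 = 3.3 K
Step 3: S = -dF/dT = -(-2.61e-22)/3.3 = 7.909e-23 J/K

7.909e-23


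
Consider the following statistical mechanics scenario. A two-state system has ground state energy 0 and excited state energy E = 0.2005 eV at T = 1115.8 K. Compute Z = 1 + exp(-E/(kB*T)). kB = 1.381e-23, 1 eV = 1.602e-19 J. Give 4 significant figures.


Step 1: Compute beta*E = E*eV/(kB*T) = 0.2005*1.602e-19/(1.381e-23*1115.8) = 2.084
Step 2: exp(-beta*E) = exp(-2.084) = 0.1244
Step 3: Z = 1 + 0.1244 = 1.124

1.124


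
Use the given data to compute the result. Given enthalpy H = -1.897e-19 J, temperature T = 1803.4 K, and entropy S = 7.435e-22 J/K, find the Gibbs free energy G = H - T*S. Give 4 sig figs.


Step 1: T*S = 1803.4 * 7.435e-22 = 1.341e-18 J
Step 2: G = H - T*S = -1.897e-19 - 1.341e-18
Step 3: G = -1.531e-18 J

-1.531e-18


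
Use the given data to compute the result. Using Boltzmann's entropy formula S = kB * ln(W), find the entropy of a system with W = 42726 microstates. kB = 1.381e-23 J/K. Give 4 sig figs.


Step 1: ln(W) = ln(42726) = 10.66
Step 2: S = kB * ln(W) = 1.381e-23 * 10.66
Step 3: S = 1.472e-22 J/K

1.472e-22


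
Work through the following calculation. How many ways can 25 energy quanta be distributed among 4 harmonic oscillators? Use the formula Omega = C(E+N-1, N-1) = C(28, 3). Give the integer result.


Step 1: Use binomial coefficient C(28, 3)
Step 2: Numerator = 28! / 25!
Step 3: Denominator = 3!
Step 4: Omega = 3276

3276


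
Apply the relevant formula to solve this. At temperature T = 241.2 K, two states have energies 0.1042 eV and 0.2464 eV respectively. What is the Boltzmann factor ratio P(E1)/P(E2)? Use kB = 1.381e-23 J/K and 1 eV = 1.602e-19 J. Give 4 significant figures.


Step 1: Compute energy difference dE = E1 - E2 = 0.1042 - 0.2464 = -0.1422 eV
Step 2: Convert to Joules: dE_J = -0.1422 * 1.602e-19 = -2.278e-20 J
Step 3: Compute exponent = -dE_J / (kB * T) = -(-2.278e-20) / (1.381e-23 * 241.2) = 6.839
Step 4: P(E1)/P(E2) = exp(6.839) = 933.5

933.5


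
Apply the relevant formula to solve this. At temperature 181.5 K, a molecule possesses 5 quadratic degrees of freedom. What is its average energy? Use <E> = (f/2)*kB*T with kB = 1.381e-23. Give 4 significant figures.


Step 1: f/2 = 5/2 = 2.5
Step 2: kB*T = 1.381e-23 * 181.5 = 2.507e-21
Step 3: <E> = 2.5 * 2.507e-21 = 6.266e-21 J

6.266e-21


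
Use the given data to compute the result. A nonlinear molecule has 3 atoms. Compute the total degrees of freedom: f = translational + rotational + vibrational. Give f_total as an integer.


Step 1: Translational DOF = 3
Step 2: Rotational DOF (nonlinear) = 3
Step 3: Vibrational DOF = 3*3 - 6 = 3
Step 4: Total = 3 + 3 + 3 = 9

9


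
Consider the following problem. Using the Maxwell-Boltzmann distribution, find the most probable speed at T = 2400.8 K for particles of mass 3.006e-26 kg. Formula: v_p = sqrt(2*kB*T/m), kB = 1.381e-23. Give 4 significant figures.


Step 1: Numerator = 2*kB*T = 2*1.381e-23*2400.8 = 6.631e-20
Step 2: Ratio = 6.631e-20 / 3.006e-26 = 2.206e+06
Step 3: v_p = sqrt(2.206e+06) = 1485 m/s

1485


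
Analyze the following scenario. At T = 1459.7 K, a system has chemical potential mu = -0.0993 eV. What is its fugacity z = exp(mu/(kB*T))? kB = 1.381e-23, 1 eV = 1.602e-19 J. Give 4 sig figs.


Step 1: Convert mu to Joules: -0.0993*1.602e-19 = -1.591e-20 J
Step 2: kB*T = 1.381e-23*1459.7 = 2.016e-20 J
Step 3: mu/(kB*T) = -0.7891
Step 4: z = exp(-0.7891) = 0.4542

0.4542


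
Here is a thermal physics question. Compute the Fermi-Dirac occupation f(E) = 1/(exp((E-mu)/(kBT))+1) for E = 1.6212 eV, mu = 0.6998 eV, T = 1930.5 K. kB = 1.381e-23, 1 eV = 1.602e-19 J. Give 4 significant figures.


Step 1: (E - mu) = 1.6212 - 0.6998 = 0.9214 eV
Step 2: Convert: (E-mu)*eV = 1.476e-19 J
Step 3: x = (E-mu)*eV/(kB*T) = 5.537
Step 4: f = 1/(exp(5.537)+1) = 0.003924

0.003924


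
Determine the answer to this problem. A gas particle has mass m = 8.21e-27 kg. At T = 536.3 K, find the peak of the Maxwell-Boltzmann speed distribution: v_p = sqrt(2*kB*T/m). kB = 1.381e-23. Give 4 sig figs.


Step 1: Numerator = 2*kB*T = 2*1.381e-23*536.3 = 1.481e-20
Step 2: Ratio = 1.481e-20 / 8.21e-27 = 1.804e+06
Step 3: v_p = sqrt(1.804e+06) = 1343 m/s

1343


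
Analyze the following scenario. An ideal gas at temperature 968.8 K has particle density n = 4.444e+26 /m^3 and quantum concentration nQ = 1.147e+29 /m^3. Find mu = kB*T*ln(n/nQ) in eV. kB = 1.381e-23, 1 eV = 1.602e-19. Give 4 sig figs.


Step 1: n/nQ = 4.444e+26/1.147e+29 = 0.003874
Step 2: ln(n/nQ) = -5.553
Step 3: mu = kB*T*ln(n/nQ) = 1.338e-20*-5.553 = -7.43e-20 J
Step 4: Convert to eV: -7.43e-20/1.602e-19 = -0.4638 eV

-0.4638
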